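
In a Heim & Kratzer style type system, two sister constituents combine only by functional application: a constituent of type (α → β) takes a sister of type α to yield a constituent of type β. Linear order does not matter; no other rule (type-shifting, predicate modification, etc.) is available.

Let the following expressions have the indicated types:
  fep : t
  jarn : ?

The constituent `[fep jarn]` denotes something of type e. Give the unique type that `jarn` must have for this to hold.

At [fep jarn] (required: e): fep is t, which is not a function with range e; hence jarn is the functor — type (t → e).

(t → e)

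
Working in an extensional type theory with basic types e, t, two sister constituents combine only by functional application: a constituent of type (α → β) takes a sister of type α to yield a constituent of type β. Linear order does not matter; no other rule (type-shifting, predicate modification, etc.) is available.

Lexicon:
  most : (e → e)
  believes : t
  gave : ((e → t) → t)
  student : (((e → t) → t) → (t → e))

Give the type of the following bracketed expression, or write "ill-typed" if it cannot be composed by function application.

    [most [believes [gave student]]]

[gave student]: functor student : (((e → t) → t) → (t → e)), argument gave : ((e → t) → t); result (t → e).
[believes [gave student]]: functor [gave student] : (t → e), argument believes : t; result e.
[most [believes [gave student]]]: functor most : (e → e), argument [believes [gave student]] : e; result e.

e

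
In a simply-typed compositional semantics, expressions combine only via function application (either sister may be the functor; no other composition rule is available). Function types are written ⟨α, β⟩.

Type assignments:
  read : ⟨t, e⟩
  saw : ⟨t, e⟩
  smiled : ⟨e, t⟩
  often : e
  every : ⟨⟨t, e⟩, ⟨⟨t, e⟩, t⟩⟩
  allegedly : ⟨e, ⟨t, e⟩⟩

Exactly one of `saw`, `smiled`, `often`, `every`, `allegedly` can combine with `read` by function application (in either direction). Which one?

saw : ⟨t, e⟩ — no; read wants t, and saw wants t.
smiled : ⟨e, t⟩ — no; read wants t, and smiled wants e.
often : e — no; read wants t, and often wants nothing (atomic).
every — combines: every : ⟨⟨t, e⟩, ⟨⟨t, e⟩, t⟩⟩ takes read : ⟨t, e⟩ as argument, giving ⟨⟨t, e⟩, t⟩.
allegedly : ⟨e, ⟨t, e⟩⟩ — no; read wants t, and allegedly wants e.

every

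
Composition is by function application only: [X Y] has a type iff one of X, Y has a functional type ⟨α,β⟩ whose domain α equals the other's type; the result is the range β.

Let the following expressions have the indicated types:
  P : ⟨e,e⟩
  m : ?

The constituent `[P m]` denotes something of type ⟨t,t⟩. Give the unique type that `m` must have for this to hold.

For [P m] to have type ⟨t,t⟩ with P of type ⟨e,e⟩, m must be the function: m : ⟨⟨e,e⟩,⟨t,t⟩⟩.

⟨⟨e,e⟩,⟨t,t⟩⟩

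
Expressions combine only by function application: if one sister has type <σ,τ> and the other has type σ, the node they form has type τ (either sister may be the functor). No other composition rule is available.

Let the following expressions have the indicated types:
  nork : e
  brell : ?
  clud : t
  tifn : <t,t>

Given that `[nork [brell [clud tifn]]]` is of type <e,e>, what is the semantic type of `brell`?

At [nork [brell [clud tifn]]] (required: <e,e>): nork is e, which is not a function with range <e,e>; hence [brell [clud tifn]] is the functor — type <e,<e,e>>.
At [brell [clud tifn]] (required: <e,<e,e>>): [clud tifn] is t, which is not a function with range <e,<e,e>>; hence brell is the functor — type <t,<e,<e,e>>>.

<t,<e,<e,e>>>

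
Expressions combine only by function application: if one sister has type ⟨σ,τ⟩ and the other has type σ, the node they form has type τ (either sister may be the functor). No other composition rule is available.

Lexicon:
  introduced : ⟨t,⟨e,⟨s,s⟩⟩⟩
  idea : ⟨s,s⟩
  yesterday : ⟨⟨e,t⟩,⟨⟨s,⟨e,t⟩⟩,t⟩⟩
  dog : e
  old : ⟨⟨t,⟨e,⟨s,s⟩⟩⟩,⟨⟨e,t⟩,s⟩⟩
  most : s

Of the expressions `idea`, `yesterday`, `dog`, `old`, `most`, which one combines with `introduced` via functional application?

idea : ⟨s,s⟩ — neither side's domain matches the other.
yesterday : ⟨⟨e,t⟩,⟨⟨s,⟨e,t⟩⟩,t⟩⟩ — neither side's domain matches the other.
dog : e — neither side's domain matches the other.
old — combines: old : ⟨⟨t,⟨e,⟨s,s⟩⟩⟩,⟨⟨e,t⟩,s⟩⟩ takes introduced : ⟨t,⟨e,⟨s,s⟩⟩⟩ as argument, giving ⟨⟨e,t⟩,s⟩.
most : s — neither side's domain matches the other.

old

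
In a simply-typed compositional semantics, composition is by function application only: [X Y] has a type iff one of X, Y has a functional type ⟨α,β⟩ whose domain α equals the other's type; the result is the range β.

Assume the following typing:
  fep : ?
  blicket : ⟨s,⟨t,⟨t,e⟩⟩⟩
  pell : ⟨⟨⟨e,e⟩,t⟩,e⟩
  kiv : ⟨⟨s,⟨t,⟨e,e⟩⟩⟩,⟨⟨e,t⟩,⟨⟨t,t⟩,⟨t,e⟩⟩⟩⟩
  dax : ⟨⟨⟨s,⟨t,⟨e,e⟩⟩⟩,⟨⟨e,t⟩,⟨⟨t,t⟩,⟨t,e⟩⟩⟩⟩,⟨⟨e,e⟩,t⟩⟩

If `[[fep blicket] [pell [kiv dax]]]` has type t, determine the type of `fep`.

⟨⟨s,⟨t,⟨t,e⟩⟩⟩,⟨e,t⟩⟩

[[fep blicket] [pell [kiv dax]]] is required to be t. [pell [kiv dax]] : e cannot yield t as functor, so [fep blicket] : ⟨e,t⟩.
[fep blicket] is required to be ⟨e,t⟩. blicket : ⟨s,⟨t,⟨t,e⟩⟩⟩ cannot yield ⟨e,t⟩ as functor, so fep : ⟨⟨s,⟨t,⟨t,e⟩⟩⟩,⟨e,t⟩⟩.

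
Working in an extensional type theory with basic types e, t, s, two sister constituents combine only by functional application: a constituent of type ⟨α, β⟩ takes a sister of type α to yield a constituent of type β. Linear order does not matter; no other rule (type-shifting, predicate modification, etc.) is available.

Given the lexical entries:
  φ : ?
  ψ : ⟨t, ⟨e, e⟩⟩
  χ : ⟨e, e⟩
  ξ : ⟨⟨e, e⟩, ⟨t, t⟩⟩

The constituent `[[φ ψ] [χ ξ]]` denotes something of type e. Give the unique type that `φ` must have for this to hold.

At [[φ ψ] [χ ξ]] (required: e): [χ ξ] is ⟨t, t⟩, which is not a function with range e; hence [φ ψ] is the functor — type ⟨⟨t, t⟩, e⟩.
At [φ ψ] (required: ⟨⟨t, t⟩, e⟩): ψ is ⟨t, ⟨e, e⟩⟩, which is not a function with range ⟨⟨t, t⟩, e⟩; hence φ is the functor — type ⟨⟨t, ⟨e, e⟩⟩, ⟨⟨t, t⟩, e⟩⟩.

⟨⟨t, ⟨e, e⟩⟩, ⟨⟨t, t⟩, e⟩⟩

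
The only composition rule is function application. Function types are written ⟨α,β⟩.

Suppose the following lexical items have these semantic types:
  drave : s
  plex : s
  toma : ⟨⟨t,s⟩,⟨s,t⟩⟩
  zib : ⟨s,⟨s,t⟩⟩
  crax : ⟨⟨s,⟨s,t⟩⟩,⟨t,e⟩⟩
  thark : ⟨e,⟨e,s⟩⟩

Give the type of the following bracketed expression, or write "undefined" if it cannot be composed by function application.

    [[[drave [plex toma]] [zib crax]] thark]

At [plex toma]: neither s nor ⟨⟨t,s⟩,⟨s,t⟩⟩ can take the other as argument; the node is ill-typed.

undefined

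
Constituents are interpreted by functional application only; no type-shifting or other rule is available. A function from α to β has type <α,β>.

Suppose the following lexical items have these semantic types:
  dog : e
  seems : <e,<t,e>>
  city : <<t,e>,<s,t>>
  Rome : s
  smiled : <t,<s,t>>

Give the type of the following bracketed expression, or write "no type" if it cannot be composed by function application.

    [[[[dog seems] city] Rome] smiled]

[dog seems]: seems is <e,<t,e>>, dog is e; result <t,e>.
[[dog seems] city]: city is <<t,e>,<s,t>>, [dog seems] is <t,e>; result <s,t>.
[[[dog seems] city] Rome]: [[dog seems] city] is <s,t>, Rome is s; result t.
[[[[dog seems] city] Rome] smiled]: smiled is <t,<s,t>>, [[[dog seems] city] Rome] is t; result <s,t>.

<s,t>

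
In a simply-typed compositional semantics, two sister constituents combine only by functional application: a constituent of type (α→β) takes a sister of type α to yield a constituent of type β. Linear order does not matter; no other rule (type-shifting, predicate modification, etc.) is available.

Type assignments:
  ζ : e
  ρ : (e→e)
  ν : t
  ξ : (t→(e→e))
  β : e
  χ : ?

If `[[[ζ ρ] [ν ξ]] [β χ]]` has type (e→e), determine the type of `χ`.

(e→(e→(e→e)))

For [[[ζ ρ] [ν ξ]] [β χ]] to have type (e→e) with [[ζ ρ] [ν ξ]] of type e, [β χ] must be the function: [β χ] : (e→(e→e)).
For [β χ] to have type (e→(e→e)) with β of type e, χ must be the function: χ : (e→(e→(e→e))).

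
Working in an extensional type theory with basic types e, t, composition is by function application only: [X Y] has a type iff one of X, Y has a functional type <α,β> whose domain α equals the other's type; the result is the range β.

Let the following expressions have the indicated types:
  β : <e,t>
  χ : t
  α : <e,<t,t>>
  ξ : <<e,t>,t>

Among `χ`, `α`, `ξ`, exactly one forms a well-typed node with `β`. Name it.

ξ

χ : t — no; β wants e, and χ wants nothing (atomic).
α : <e,<t,t>> — no; β wants e, and α wants e.
ξ — combines: ξ : <<e,t>,t> takes β : <e,t> as argument, giving t.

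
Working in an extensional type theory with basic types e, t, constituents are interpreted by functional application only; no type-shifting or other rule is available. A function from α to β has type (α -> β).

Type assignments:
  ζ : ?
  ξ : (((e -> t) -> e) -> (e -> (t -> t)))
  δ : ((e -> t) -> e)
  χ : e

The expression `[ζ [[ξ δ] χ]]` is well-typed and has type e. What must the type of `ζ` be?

((t -> t) -> e)

[ζ [[ξ δ] χ]] must have type e. The sister [[ξ δ] χ] has type (t -> t); that is not a function onto e, so ζ must be the functor, of type ((t -> t) -> e).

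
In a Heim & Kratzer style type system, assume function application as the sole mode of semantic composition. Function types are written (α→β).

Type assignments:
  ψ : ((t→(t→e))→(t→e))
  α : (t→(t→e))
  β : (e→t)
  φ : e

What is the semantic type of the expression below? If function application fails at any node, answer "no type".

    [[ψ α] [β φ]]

[ψ α]: ((t→(t→e))→(t→e)) applied to (t→(t→e)) yields (t→e).
[β φ]: (e→t) applied to e yields t.
[[ψ α] [β φ]]: (t→e) applied to t yields e.

e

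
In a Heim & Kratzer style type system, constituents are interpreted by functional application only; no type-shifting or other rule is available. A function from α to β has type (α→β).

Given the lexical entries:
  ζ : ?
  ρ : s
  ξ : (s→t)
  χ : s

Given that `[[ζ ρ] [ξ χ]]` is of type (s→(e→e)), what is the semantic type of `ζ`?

[[ζ ρ] [ξ χ]] must have type (s→(e→e)). The sister [ξ χ] has type t; that is not a function onto (s→(e→e)), so [ζ ρ] must be the functor, of type (t→(s→(e→e))).
[ζ ρ] must have type (t→(s→(e→e))). The sister ρ has type s; that is not a function onto (t→(s→(e→e))), so ζ must be the functor, of type (s→(t→(s→(e→e)))).

(s→(t→(s→(e→e))))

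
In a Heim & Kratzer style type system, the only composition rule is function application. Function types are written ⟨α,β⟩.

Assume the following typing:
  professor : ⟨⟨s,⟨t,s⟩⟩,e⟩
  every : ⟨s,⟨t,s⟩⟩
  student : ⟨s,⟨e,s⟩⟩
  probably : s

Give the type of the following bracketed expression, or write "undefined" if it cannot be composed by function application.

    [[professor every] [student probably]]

[professor every]: functor professor : ⟨⟨s,⟨t,s⟩⟩,e⟩, argument every : ⟨s,⟨t,s⟩⟩; result e.
[student probably]: functor student : ⟨s,⟨e,s⟩⟩, argument probably : s; result ⟨e,s⟩.
[[professor every] [student probably]]: functor [student probably] : ⟨e,s⟩, argument [professor every] : e; result s.

s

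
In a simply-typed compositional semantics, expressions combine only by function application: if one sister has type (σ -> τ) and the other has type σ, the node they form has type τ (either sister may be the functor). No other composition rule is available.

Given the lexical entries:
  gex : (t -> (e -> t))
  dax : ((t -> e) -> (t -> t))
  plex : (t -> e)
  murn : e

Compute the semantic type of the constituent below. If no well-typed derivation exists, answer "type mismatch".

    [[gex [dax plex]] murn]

type mismatch

At [dax plex], dax : ((t -> e) -> (t -> t)) takes plex : (t -> e), giving (t -> t).
[gex [dax plex]]: (t -> (e -> t)) and (t -> t) cannot combine by function application — type clash.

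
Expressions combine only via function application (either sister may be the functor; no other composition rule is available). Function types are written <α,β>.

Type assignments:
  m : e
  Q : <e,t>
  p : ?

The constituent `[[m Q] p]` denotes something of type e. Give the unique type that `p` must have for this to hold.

<t,e>

[[m Q] p] must have type e. The sister [m Q] has type t; that is not a function onto e, so p must be the functor, of type <t,e>.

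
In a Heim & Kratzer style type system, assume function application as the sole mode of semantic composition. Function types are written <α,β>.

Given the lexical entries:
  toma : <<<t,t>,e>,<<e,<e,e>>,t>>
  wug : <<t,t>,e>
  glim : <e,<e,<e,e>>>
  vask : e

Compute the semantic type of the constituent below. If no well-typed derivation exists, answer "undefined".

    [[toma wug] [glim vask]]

[toma wug] — toma of type <<<t,t>,e>,<<e,<e,e>>,t>> combines with wug of type <<t,t>,e>: type <<e,<e,e>>,t>.
[glim vask] — glim of type <e,<e,<e,e>>> combines with vask of type e: type <e,<e,e>>.
[[toma wug] [glim vask]] — [toma wug] of type <<e,<e,e>>,t> combines with [glim vask] of type <e,<e,e>>: type t.

t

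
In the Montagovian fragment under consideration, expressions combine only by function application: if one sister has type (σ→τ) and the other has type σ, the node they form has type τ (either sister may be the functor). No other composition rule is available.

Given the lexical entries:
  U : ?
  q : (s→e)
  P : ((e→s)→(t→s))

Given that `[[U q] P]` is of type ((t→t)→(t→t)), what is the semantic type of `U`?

((s→e)→(((e→s)→(t→s))→((t→t)→(t→t))))

[[U q] P] must have type ((t→t)→(t→t)). The sister P has type ((e→s)→(t→s)); that is not a function onto ((t→t)→(t→t)), so [U q] must be the functor, of type (((e→s)→(t→s))→((t→t)→(t→t))).
[U q] must have type (((e→s)→(t→s))→((t→t)→(t→t))). The sister q has type (s→e); that is not a function onto (((e→s)→(t→s))→((t→t)→(t→t))), so U must be the functor, of type ((s→e)→(((e→s)→(t→s))→((t→t)→(t→t)))).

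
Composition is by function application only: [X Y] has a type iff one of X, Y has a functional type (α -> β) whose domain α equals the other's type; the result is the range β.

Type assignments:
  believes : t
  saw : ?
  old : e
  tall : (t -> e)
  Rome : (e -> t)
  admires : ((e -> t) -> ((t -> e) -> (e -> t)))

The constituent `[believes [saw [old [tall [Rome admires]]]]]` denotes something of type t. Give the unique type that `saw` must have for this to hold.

[believes [saw [old [tall [Rome admires]]]]] is required to be t. believes : t cannot yield t as functor, so [saw [old [tall [Rome admires]]]] : (t -> t).
[saw [old [tall [Rome admires]]]] is required to be (t -> t). [old [tall [Rome admires]]] : t cannot yield (t -> t) as functor, so saw : (t -> (t -> t)).

(t -> (t -> t))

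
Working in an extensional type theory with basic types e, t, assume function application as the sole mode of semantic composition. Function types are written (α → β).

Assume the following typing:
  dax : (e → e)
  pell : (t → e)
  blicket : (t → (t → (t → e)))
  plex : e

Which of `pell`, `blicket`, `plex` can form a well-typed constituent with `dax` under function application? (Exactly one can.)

plex

pell : (t → e) — no; dax wants e, and pell wants t.
blicket : (t → (t → (t → e))) — no; dax wants e, and blicket wants t.
plex — combines: dax : (e → e) takes plex : e as argument, giving e.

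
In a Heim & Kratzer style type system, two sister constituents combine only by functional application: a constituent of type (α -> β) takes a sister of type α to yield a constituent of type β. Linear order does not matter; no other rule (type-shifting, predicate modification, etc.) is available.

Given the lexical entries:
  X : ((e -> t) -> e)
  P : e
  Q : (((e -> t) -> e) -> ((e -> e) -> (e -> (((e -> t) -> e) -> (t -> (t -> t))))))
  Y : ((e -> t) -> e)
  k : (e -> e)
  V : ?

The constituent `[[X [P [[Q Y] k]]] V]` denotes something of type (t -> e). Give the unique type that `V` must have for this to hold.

At [[X [P [[Q Y] k]]] V] (required: (t -> e)): [X [P [[Q Y] k]]] is (t -> (t -> t)), which is not a function with range (t -> e); hence V is the functor — type ((t -> (t -> t)) -> (t -> e)).

((t -> (t -> t)) -> (t -> e))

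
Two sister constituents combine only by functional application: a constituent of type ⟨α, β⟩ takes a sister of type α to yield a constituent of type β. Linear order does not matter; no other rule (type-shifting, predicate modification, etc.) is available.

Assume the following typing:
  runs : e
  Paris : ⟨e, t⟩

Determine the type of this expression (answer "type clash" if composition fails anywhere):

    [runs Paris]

t

[runs Paris]: Paris is ⟨e, t⟩, runs is e; result t.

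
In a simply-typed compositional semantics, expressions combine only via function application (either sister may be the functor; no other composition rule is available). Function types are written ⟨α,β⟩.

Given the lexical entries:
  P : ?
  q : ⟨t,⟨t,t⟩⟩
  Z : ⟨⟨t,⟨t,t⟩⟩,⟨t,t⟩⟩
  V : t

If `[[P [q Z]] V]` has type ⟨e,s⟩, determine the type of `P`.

For [[P [q Z]] V] to have type ⟨e,s⟩ with V of type t, [P [q Z]] must be the function: [P [q Z]] : ⟨t,⟨e,s⟩⟩.
For [P [q Z]] to have type ⟨t,⟨e,s⟩⟩ with [q Z] of type ⟨t,t⟩, P must be the function: P : ⟨⟨t,t⟩,⟨t,⟨e,s⟩⟩⟩.

⟨⟨t,t⟩,⟨t,⟨e,s⟩⟩⟩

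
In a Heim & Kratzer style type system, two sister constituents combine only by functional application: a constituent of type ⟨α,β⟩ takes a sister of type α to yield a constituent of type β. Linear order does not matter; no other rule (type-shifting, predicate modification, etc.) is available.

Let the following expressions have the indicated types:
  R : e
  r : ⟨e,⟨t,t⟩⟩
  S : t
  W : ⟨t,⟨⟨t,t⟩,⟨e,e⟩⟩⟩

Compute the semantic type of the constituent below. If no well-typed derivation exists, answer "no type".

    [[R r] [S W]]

[R r]: r is ⟨e,⟨t,t⟩⟩, R is e; result ⟨t,t⟩.
[S W]: W is ⟨t,⟨⟨t,t⟩,⟨e,e⟩⟩⟩, S is t; result ⟨⟨t,t⟩,⟨e,e⟩⟩.
[[R r] [S W]]: [S W] is ⟨⟨t,t⟩,⟨e,e⟩⟩, [R r] is ⟨t,t⟩; result ⟨e,e⟩.

⟨e,e⟩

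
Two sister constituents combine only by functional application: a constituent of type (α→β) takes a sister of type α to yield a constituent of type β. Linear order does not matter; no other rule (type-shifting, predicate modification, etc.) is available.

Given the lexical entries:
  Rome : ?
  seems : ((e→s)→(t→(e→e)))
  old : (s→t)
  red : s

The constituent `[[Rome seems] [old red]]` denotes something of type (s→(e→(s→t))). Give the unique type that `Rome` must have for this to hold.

(((e→s)→(t→(e→e)))→(t→(s→(e→(s→t)))))

[[Rome seems] [old red]] is required to be (s→(e→(s→t))). [old red] : t cannot yield (s→(e→(s→t))) as functor, so [Rome seems] : (t→(s→(e→(s→t)))).
[Rome seems] is required to be (t→(s→(e→(s→t)))). seems : ((e→s)→(t→(e→e))) cannot yield (t→(s→(e→(s→t)))) as functor, so Rome : (((e→s)→(t→(e→e)))→(t→(s→(e→(s→t))))).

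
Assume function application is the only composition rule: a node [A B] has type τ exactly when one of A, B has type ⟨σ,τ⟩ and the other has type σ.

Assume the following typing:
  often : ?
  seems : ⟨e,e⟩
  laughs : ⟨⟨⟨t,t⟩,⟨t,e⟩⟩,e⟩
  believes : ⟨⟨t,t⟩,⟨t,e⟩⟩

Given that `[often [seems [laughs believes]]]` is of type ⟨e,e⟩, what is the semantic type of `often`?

⟨e,⟨e,e⟩⟩

For [often [seems [laughs believes]]] to have type ⟨e,e⟩ with [seems [laughs believes]] of type e, often must be the function: often : ⟨e,⟨e,e⟩⟩.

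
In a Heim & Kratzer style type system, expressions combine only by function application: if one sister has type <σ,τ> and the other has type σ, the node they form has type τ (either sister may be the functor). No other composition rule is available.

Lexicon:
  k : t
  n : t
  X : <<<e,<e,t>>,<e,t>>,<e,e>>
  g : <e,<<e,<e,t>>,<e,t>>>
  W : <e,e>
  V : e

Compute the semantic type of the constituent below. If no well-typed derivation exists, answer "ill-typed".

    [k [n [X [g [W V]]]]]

ill-typed

[W V]: <e,e> applied to e yields e.
[g [W V]]: <e,<<e,<e,t>>,<e,t>>> applied to e yields <<e,<e,t>>,<e,t>>.
[X [g [W V]]]: <<<e,<e,t>>,<e,t>>,<e,e>> applied to <<e,<e,t>>,<e,t>> yields <e,e>.
At [n [X [g [W V]]]]: neither t nor <e,e> can take the other as argument; the node is ill-typed.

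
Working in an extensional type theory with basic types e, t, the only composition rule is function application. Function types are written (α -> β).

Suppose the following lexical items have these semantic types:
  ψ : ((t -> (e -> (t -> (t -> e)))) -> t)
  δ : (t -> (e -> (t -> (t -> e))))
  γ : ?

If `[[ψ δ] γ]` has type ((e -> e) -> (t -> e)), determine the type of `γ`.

[[ψ δ] γ] is required to be ((e -> e) -> (t -> e)). [ψ δ] : t cannot yield ((e -> e) -> (t -> e)) as functor, so γ : (t -> ((e -> e) -> (t -> e))).

(t -> ((e -> e) -> (t -> e)))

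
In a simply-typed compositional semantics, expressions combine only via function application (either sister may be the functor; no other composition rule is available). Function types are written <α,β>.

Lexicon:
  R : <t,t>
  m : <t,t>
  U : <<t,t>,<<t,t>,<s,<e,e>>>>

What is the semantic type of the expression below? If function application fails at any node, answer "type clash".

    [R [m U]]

[m U]: <<t,t>,<<t,t>,<s,<e,e>>>> applied to <t,t> yields <<t,t>,<s,<e,e>>>.
[R [m U]]: <<t,t>,<s,<e,e>>> applied to <t,t> yields <s,<e,e>>.

<s,<e,e>>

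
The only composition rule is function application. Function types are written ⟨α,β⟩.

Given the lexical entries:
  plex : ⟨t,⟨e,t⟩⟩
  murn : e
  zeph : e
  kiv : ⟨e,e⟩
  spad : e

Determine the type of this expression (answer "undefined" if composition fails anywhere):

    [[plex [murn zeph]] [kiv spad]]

[murn zeph]: e with e — neither is a function whose domain matches the other; composition fails here.

undefined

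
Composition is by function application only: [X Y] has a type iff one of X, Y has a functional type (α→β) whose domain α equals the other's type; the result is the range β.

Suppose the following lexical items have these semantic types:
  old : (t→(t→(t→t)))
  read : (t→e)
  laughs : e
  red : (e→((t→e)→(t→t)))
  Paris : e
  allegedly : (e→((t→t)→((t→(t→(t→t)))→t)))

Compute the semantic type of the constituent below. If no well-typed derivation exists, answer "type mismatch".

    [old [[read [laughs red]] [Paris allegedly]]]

[laughs red]: functor red : (e→((t→e)→(t→t))), argument laughs : e; result ((t→e)→(t→t)).
[read [laughs red]]: functor [laughs red] : ((t→e)→(t→t)), argument read : (t→e); result (t→t).
[Paris allegedly]: functor allegedly : (e→((t→t)→((t→(t→(t→t)))→t))), argument Paris : e; result ((t→t)→((t→(t→(t→t)))→t)).
[[read [laughs red]] [Paris allegedly]]: functor [Paris allegedly] : ((t→t)→((t→(t→(t→t)))→t)), argument [read [laughs red]] : (t→t); result ((t→(t→(t→t)))→t).
[old [[read [laughs red]] [Paris allegedly]]]: functor [[read [laughs red]] [Paris allegedly]] : ((t→(t→(t→t)))→t), argument old : (t→(t→(t→t))); result t.

t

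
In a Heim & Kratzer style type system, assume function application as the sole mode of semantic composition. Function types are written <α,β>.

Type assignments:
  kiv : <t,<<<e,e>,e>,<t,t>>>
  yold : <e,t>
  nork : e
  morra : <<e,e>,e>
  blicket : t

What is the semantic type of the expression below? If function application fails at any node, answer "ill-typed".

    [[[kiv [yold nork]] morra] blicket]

[yold nork]: yold is <e,t>, nork is e; result t.
[kiv [yold nork]]: kiv is <t,<<<e,e>,e>,<t,t>>>, [yold nork] is t; result <<<e,e>,e>,<t,t>>.
[[kiv [yold nork]] morra]: [kiv [yold nork]] is <<<e,e>,e>,<t,t>>, morra is <<e,e>,e>; result <t,t>.
[[[kiv [yold nork]] morra] blicket]: [[kiv [yold nork]] morra] is <t,t>, blicket is t; result t.

t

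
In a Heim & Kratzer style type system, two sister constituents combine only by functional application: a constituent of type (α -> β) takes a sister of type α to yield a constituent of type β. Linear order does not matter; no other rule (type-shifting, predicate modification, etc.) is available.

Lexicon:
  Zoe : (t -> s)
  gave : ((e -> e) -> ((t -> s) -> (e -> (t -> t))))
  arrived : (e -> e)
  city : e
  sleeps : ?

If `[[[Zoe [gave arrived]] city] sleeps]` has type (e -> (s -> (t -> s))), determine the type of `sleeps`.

((t -> t) -> (e -> (s -> (t -> s))))

For [[[Zoe [gave arrived]] city] sleeps] to have type (e -> (s -> (t -> s))) with [[Zoe [gave arrived]] city] of type (t -> t), sleeps must be the function: sleeps : ((t -> t) -> (e -> (s -> (t -> s)))).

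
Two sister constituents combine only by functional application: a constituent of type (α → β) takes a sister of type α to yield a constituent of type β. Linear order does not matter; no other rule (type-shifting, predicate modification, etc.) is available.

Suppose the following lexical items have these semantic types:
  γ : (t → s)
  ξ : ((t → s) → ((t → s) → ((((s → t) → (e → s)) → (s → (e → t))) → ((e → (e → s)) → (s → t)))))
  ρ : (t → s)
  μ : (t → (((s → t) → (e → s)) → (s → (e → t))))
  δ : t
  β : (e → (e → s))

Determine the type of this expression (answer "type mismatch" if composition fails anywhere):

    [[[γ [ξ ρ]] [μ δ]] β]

At [ξ ρ], ξ : ((t → s) → ((t → s) → ((((s → t) → (e → s)) → (s → (e → t))) → ((e → (e → s)) → (s → t))))) takes ρ : (t → s), giving ((t → s) → ((((s → t) → (e → s)) → (s → (e → t))) → ((e → (e → s)) → (s → t)))).
At [γ [ξ ρ]], [ξ ρ] : ((t → s) → ((((s → t) → (e → s)) → (s → (e → t))) → ((e → (e → s)) → (s → t)))) takes γ : (t → s), giving ((((s → t) → (e → s)) → (s → (e → t))) → ((e → (e → s)) → (s → t))).
At [μ δ], μ : (t → (((s → t) → (e → s)) → (s → (e → t)))) takes δ : t, giving (((s → t) → (e → s)) → (s → (e → t))).
At [[γ [ξ ρ]] [μ δ]], [γ [ξ ρ]] : ((((s → t) → (e → s)) → (s → (e → t))) → ((e → (e → s)) → (s → t))) takes [μ δ] : (((s → t) → (e → s)) → (s → (e → t))), giving ((e → (e → s)) → (s → t)).
At [[[γ [ξ ρ]] [μ δ]] β], [[γ [ξ ρ]] [μ δ]] : ((e → (e → s)) → (s → t)) takes β : (e → (e → s)), giving (s → t).

(s → t)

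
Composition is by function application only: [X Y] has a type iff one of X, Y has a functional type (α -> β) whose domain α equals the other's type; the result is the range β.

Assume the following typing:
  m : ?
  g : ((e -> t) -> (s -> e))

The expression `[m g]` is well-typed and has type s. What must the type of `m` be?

(((e -> t) -> (s -> e)) -> s)

For [m g] to have type s with g of type ((e -> t) -> (s -> e)), m must be the function: m : (((e -> t) -> (s -> e)) -> s).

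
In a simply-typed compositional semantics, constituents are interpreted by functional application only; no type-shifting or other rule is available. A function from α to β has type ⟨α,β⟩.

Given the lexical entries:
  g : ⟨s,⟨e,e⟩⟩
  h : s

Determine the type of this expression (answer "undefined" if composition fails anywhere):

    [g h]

[g h] — g of type ⟨s,⟨e,e⟩⟩ combines with h of type s: type ⟨e,e⟩.

⟨e,e⟩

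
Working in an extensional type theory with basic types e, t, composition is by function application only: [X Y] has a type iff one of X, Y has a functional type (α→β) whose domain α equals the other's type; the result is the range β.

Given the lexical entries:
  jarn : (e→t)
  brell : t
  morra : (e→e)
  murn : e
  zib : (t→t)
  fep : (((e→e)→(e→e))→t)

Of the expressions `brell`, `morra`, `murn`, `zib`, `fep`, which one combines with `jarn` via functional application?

brell : t — jarn needs e; brell needs nothing (atomic); neither fits.
morra : (e→e) — jarn needs e; morra needs e; neither fits.
murn — combines: jarn : (e→t) takes murn : e as argument, giving t.
zib : (t→t) — jarn needs e; zib needs t; neither fits.
fep : (((e→e)→(e→e))→t) — jarn needs e; fep needs ((e→e)→(e→e)); neither fits.

murn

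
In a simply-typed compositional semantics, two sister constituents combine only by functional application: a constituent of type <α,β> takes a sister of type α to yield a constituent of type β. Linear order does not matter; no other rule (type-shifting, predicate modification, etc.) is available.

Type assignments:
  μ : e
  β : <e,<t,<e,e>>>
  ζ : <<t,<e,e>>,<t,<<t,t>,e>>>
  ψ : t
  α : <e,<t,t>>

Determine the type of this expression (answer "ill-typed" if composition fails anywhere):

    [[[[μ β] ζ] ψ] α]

[μ β] — β of type <e,<t,<e,e>>> combines with μ of type e: type <t,<e,e>>.
[[μ β] ζ] — ζ of type <<t,<e,e>>,<t,<<t,t>,e>>> combines with [μ β] of type <t,<e,e>>: type <t,<<t,t>,e>>.
[[[μ β] ζ] ψ] — [[μ β] ζ] of type <t,<<t,t>,e>> combines with ψ of type t: type <<t,t>,e>.
[[[[μ β] ζ] ψ] α]: <<t,t>,e> and <e,<t,t>> cannot combine by function application — type clash.

ill-typed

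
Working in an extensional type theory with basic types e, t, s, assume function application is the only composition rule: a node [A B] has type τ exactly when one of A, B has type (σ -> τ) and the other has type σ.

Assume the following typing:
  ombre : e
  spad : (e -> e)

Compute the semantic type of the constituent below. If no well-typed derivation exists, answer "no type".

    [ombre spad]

At [ombre spad], spad : (e -> e) takes ombre : e, giving e.

e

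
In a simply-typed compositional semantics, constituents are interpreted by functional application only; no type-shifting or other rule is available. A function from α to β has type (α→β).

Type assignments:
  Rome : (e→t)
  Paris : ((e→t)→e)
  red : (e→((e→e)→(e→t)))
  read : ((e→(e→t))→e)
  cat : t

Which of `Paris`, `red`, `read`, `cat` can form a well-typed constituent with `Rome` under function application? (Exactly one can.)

Paris

Paris — combines: Paris : ((e→t)→e) takes Rome : (e→t) as argument, giving e.
red : (e→((e→e)→(e→t))) — Rome needs e; red needs e; neither fits.
read : ((e→(e→t))→e) — Rome needs e; read needs (e→(e→t)); neither fits.
cat : t — Rome needs e; cat needs nothing (atomic); neither fits.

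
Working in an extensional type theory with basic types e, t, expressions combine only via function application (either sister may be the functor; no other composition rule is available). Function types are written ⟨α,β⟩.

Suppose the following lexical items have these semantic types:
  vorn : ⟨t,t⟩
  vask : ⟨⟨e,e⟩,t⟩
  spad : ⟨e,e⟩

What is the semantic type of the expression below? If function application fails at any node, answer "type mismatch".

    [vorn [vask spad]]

t

[vask spad] — vask of type ⟨⟨e,e⟩,t⟩ combines with spad of type ⟨e,e⟩: type t.
[vorn [vask spad]] — vorn of type ⟨t,t⟩ combines with [vask spad] of type t: type t.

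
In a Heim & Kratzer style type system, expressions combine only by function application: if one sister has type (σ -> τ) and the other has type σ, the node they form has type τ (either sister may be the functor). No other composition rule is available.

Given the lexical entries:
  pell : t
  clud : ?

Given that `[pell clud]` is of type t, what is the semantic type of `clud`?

(t -> t)

[pell clud] is required to be t. pell : t cannot yield t as functor, so clud : (t -> t).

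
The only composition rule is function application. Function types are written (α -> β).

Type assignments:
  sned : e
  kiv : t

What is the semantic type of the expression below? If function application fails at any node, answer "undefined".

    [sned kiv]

undefined

[sned kiv]: e and t cannot combine by function application — type clash.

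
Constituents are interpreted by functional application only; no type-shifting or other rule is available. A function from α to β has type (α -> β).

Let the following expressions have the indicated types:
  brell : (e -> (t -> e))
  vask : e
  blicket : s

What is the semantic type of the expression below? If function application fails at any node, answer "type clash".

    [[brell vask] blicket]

[brell vask]: brell is (e -> (t -> e)), vask is e; result (t -> e).
At [[brell vask] blicket]: neither (t -> e) nor s can take the other as argument; the node is ill-typed.

type clash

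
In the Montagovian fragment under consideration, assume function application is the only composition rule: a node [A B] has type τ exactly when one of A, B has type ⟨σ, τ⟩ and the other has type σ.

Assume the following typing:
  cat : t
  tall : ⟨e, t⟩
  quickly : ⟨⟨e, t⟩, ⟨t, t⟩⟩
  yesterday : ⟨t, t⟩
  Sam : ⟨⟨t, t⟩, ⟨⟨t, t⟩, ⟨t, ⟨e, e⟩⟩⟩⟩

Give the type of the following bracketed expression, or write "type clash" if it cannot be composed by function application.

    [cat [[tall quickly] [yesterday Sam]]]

[tall quickly]: functor quickly : ⟨⟨e, t⟩, ⟨t, t⟩⟩, argument tall : ⟨e, t⟩; result ⟨t, t⟩.
[yesterday Sam]: functor Sam : ⟨⟨t, t⟩, ⟨⟨t, t⟩, ⟨t, ⟨e, e⟩⟩⟩⟩, argument yesterday : ⟨t, t⟩; result ⟨⟨t, t⟩, ⟨t, ⟨e, e⟩⟩⟩.
[[tall quickly] [yesterday Sam]]: functor [yesterday Sam] : ⟨⟨t, t⟩, ⟨t, ⟨e, e⟩⟩⟩, argument [tall quickly] : ⟨t, t⟩; result ⟨t, ⟨e, e⟩⟩.
[cat [[tall quickly] [yesterday Sam]]]: functor [[tall quickly] [yesterday Sam]] : ⟨t, ⟨e, e⟩⟩, argument cat : t; result ⟨e, e⟩.

⟨e, e⟩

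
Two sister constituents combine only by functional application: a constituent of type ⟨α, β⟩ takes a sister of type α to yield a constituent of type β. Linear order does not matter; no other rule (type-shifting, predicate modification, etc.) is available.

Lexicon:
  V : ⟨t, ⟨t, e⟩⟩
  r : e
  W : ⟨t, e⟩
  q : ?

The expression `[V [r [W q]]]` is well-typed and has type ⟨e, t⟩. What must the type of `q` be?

[V [r [W q]]] is required to be ⟨e, t⟩. V : ⟨t, ⟨t, e⟩⟩ cannot yield ⟨e, t⟩ as functor, so [r [W q]] : ⟨⟨t, ⟨t, e⟩⟩, ⟨e, t⟩⟩.
[r [W q]] is required to be ⟨⟨t, ⟨t, e⟩⟩, ⟨e, t⟩⟩. r : e cannot yield ⟨⟨t, ⟨t, e⟩⟩, ⟨e, t⟩⟩ as functor, so [W q] : ⟨e, ⟨⟨t, ⟨t, e⟩⟩, ⟨e, t⟩⟩⟩.
[W q] is required to be ⟨e, ⟨⟨t, ⟨t, e⟩⟩, ⟨e, t⟩⟩⟩. W : ⟨t, e⟩ cannot yield ⟨e, ⟨⟨t, ⟨t, e⟩⟩, ⟨e, t⟩⟩⟩ as functor, so q : ⟨⟨t, e⟩, ⟨e, ⟨⟨t, ⟨t, e⟩⟩, ⟨e, t⟩⟩⟩⟩.

⟨⟨t, e⟩, ⟨e, ⟨⟨t, ⟨t, e⟩⟩, ⟨e, t⟩⟩⟩⟩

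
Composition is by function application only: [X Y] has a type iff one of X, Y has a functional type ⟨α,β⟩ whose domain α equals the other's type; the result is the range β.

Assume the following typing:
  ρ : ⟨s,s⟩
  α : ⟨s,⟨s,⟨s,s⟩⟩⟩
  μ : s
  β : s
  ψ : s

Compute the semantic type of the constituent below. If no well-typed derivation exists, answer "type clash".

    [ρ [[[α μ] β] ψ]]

At [α μ], α : ⟨s,⟨s,⟨s,s⟩⟩⟩ takes μ : s, giving ⟨s,⟨s,s⟩⟩.
At [[α μ] β], [α μ] : ⟨s,⟨s,s⟩⟩ takes β : s, giving ⟨s,s⟩.
At [[[α μ] β] ψ], [[α μ] β] : ⟨s,s⟩ takes ψ : s, giving s.
At [ρ [[[α μ] β] ψ]], ρ : ⟨s,s⟩ takes [[[α μ] β] ψ] : s, giving s.

s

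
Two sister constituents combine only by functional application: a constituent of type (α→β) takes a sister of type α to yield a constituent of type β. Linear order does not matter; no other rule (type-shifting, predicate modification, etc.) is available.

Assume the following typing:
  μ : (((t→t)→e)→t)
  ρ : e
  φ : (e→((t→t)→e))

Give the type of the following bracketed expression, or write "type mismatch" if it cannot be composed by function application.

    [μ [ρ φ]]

[ρ φ]: functor φ : (e→((t→t)→e)), argument ρ : e; result ((t→t)→e).
[μ [ρ φ]]: functor μ : (((t→t)→e)→t), argument [ρ φ] : ((t→t)→e); result t.

t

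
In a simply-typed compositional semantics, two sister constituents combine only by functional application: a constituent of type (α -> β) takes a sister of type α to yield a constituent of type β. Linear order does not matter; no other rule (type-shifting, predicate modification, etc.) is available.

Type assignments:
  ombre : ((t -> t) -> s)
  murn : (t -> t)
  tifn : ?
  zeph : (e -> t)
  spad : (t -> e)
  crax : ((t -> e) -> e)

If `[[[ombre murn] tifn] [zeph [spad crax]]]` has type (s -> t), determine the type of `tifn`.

[[[ombre murn] tifn] [zeph [spad crax]]] is required to be (s -> t). [zeph [spad crax]] : t cannot yield (s -> t) as functor, so [[ombre murn] tifn] : (t -> (s -> t)).
[[ombre murn] tifn] is required to be (t -> (s -> t)). [ombre murn] : s cannot yield (t -> (s -> t)) as functor, so tifn : (s -> (t -> (s -> t))).

(s -> (t -> (s -> t)))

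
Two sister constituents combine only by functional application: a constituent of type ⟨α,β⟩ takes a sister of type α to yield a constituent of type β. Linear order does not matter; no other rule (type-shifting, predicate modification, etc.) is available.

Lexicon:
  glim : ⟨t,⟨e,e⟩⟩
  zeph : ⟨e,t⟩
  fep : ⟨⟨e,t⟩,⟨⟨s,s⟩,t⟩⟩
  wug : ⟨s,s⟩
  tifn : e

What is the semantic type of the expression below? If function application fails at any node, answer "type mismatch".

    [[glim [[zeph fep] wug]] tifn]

[zeph fep]: ⟨⟨e,t⟩,⟨⟨s,s⟩,t⟩⟩ applied to ⟨e,t⟩ yields ⟨⟨s,s⟩,t⟩.
[[zeph fep] wug]: ⟨⟨s,s⟩,t⟩ applied to ⟨s,s⟩ yields t.
[glim [[zeph fep] wug]]: ⟨t,⟨e,e⟩⟩ applied to t yields ⟨e,e⟩.
[[glim [[zeph fep] wug]] tifn]: ⟨e,e⟩ applied to e yields e.

e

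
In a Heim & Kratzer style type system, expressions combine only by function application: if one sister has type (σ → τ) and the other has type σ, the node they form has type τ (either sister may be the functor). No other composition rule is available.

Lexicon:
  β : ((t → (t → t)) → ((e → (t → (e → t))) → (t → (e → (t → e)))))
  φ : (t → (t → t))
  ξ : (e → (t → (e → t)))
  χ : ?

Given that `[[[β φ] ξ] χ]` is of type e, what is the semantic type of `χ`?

[[[β φ] ξ] χ] is required to be e. [[β φ] ξ] : (t → (e → (t → e))) cannot yield e as functor, so χ : ((t → (e → (t → e))) → e).

((t → (e → (t → e))) → e)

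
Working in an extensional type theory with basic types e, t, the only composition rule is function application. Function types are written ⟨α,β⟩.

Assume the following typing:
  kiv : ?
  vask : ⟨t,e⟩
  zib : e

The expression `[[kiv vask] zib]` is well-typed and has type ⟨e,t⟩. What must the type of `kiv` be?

⟨⟨t,e⟩,⟨e,⟨e,t⟩⟩⟩

[[kiv vask] zib] is required to be ⟨e,t⟩. zib : e cannot yield ⟨e,t⟩ as functor, so [kiv vask] : ⟨e,⟨e,t⟩⟩.
[kiv vask] is required to be ⟨e,⟨e,t⟩⟩. vask : ⟨t,e⟩ cannot yield ⟨e,⟨e,t⟩⟩ as functor, so kiv : ⟨⟨t,e⟩,⟨e,⟨e,t⟩⟩⟩.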